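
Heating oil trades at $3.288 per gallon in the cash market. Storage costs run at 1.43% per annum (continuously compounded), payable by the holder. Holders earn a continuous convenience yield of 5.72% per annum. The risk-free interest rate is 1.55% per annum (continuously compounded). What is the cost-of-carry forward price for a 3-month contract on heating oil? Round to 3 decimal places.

Net carry = r + u − y = 0.0155 + 0.0143 − 0.0572 = -0.0274
F = S·e^((r+u−y)T) = 3.288 · e^(-0.0274 × 3/12) = 3.288 · e^-0.006850
= 3.288 × 0.993173 = $3.266 per gallon

$3.266 per gallon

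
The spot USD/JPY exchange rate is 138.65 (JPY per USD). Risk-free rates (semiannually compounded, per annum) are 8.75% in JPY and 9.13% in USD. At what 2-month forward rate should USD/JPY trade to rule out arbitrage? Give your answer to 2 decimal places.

By covered interest parity, F = S · (1+r_JPY/2)^(2T) / (1+r_USD/2)^(2T)
= 138.65 × 1.014376 / 1.014991 = 138.65 × 0.999394
F = 138.57 JPY per USD

138.57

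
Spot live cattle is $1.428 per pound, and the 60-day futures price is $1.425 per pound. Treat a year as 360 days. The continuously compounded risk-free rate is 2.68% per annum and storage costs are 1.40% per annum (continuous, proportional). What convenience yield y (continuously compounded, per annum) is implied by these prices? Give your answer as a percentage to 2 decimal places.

F = S·e^((r+u−y)T) ⇒ (r+u−y) = ln(F/S)/T
ln(1.425/1.428) = -0.002103; /T ⇒ -0.012618
y = r + u − ln(F/S)/T = 0.0268 + 0.0140 + 0.012618 = 0.053418
y = 5.34%

5.34%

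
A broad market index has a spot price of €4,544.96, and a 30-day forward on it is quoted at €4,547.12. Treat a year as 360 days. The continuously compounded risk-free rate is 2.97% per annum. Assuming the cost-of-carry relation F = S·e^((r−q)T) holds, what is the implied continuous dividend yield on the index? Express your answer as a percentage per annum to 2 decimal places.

2.40%

From F = S·e^((r−q)T): (r − q) = ln(F/S)/T
ln(4547.12/4544.96) = ln(1.000475) = 0.000475
(r − q) = 0.000475 / (30/360) = 0.005700
q = r − ln(F/S)/T = 0.0297 − 0.005700 = 0.024000
q = 2.40%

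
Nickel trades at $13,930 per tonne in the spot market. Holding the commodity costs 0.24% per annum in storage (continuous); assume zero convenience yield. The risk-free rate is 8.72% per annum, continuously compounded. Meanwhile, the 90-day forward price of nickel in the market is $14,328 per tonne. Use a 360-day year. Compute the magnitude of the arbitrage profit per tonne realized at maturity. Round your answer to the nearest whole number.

$82 per tonne

Fair forward: F* = S·e^(carry·T), with carry = (r + u) = 0.0872 + 0.0024 = 0.0896
F* = 13930 · e^(0.0896 × 90/360) = 13930 · e^0.022400 = 13930 × 1.022653 = $14245.5563
Market $14328 > fair $14245.5563: forward overpriced → cash-and-carry (buy spot, short the forward).
At maturity, profit = |F_mkt − F*| = |14328 − 14245.5563| = $82 per tonne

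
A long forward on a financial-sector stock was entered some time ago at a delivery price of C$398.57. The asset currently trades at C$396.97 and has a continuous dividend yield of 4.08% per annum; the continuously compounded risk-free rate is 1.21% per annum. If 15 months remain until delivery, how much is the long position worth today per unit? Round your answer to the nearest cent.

-C$15.35

Current fair forward for the remaining 15 months: F = S·e^((r − q)·T), (r − q) = 0.0121 − 0.0408 = -0.0287
F = 396.97 · e^(-0.0287 × 15/12) = 396.97 × 0.964761 = 382.9812
Value of long forward = (F − K)·e^(−rT) = (382.9812 − 398.57) · e^(−0.0121·15/12)
= -15.5888 × 0.984989 = -15.35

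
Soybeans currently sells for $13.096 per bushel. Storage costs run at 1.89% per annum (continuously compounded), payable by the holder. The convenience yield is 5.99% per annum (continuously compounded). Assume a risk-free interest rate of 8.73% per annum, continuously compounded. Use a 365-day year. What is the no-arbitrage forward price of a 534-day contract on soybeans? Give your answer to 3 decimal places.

$14.014 per bushel

Net carry = r + u − y = 0.0873 + 0.0189 − 0.0599 = 0.0463
F = S·e^((r+u−y)T) = 13.096 · e^(0.0463 × 534/365) = 13.096 · e^0.067738
= 13.096 × 1.070085 = $14.014 per bushel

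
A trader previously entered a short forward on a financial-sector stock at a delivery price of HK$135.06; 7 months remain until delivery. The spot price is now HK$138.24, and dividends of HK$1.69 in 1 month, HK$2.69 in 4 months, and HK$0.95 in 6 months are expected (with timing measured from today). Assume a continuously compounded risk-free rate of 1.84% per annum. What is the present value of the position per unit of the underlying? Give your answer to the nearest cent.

HK$0.68

PV(remaining dividends) I = 1.69·e^(−0.0184·1/12) + 2.69·e^(−0.0184·4/12) + 0.95·e^(−0.0184·6/12) = 5.3023
Current forward F = (S − I)·e^(rT) = (138.24 − 5.3023)·e^(0.0184·7/12) = 132.9377 × 1.010791 = 134.3722
Value (long) = (F − K)·e^(−rT) = (134.3722 − 135.06) × 0.989324 = -0.6805
Short position value = −(long value) = HK$0.68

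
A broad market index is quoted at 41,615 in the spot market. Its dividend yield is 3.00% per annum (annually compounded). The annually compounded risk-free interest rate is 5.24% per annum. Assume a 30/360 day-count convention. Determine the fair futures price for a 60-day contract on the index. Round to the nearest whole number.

F = S · (1+r)^T / (1+q)^T
= 41615 × 1.008549 / 1.004939 = 41615 × 1.003592
F = 41,764

41,764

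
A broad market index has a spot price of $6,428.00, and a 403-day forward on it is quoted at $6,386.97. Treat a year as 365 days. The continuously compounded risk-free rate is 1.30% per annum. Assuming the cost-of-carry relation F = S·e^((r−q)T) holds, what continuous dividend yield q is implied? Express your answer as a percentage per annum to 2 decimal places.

From F = S·e^((r−q)T): (r − q) = ln(F/S)/T
ln(6386.97/6428.00) = ln(0.993617) = -0.006403
(r − q) = -0.006403 / (403/365) = -0.005799
q = r − ln(F/S)/T = 0.0130 + 0.005799 = 0.018799
q = 1.88%

1.88%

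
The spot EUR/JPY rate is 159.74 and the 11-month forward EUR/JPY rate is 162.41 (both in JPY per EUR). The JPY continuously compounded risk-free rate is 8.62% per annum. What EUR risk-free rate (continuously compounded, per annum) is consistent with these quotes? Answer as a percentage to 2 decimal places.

6.81%

F = S·e^((r_JPY − r_EUR)T) ⇒ r_EUR = r_JPY − ln(F/S)/T
ln(162.41/159.74) = 0.016577; /(11/12) = 0.018084
r_EUR = 0.0862 − 0.018084 = 0.068116
r_EUR = 6.81%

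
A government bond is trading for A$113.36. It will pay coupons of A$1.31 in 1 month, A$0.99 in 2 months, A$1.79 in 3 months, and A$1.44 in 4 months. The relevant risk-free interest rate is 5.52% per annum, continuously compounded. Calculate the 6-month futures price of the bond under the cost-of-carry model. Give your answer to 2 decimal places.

A$110.92

PV(coupons) I = 1.31·e^(−0.0552·1/12) + 0.99·e^(−0.0552·2/12) + 1.79·e^(−0.0552·3/12) + 1.44·e^(−0.0552·4/12)
I = 1.3040 + 0.9809 + 1.7655 + 1.4137 = 5.4641
F = (S − I)·e^(rT) = (113.36 − 5.4641) · e^(0.0552·6/12)
= 107.8959 · e^0.027600 = 107.8959 × 1.027984 = A$110.92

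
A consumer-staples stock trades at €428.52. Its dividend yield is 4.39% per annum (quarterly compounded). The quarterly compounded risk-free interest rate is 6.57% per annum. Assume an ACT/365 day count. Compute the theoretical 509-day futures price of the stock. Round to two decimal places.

F = S · (1+r/4)^(4T) / (1+q/4)^(4T)
= 428.52 × 1.095133 / 1.062778 = 428.52 × 1.030444
F = €441.57

€441.57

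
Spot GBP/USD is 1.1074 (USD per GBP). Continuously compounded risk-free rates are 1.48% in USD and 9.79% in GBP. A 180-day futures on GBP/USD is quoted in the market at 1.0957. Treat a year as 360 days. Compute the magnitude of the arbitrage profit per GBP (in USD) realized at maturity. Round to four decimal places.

0.0334 per GBP (in USD)

Fair futures: F* = S·e^(carry·T), with carry = (r_USD − r_GBP) = 0.0148 − 0.0979 = -0.0831
F* = 1.1074 · e^(-0.0831 × 180/360) = 1.1074 · e^-0.041550 = 1.1074 × 0.959301 = 1.0623
Market 1.0957 > fair 1.0623: forward overpriced → cash-and-carry (buy spot, short the forward).
At maturity, profit = |F_mkt − F*| = |1.0957 − 1.0623| = 0.0334 per GBP (in USD)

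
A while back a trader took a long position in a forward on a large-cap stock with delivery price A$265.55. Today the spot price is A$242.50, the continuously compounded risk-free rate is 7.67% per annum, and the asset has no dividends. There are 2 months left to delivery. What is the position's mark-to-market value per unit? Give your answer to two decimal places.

-A$19.68

Current fair forward for the remaining 2 months: F = S·e^(r·T), r = 0.0767
F = 242.50 · e^(0.0767 × 2/12) = 242.50 × 1.012865 = 245.6198
Value of long forward = (F − K)·e^(−rT) = (245.6198 − 265.55) · e^(−0.0767·2/12)
= -19.9302 × 0.987298 = -19.68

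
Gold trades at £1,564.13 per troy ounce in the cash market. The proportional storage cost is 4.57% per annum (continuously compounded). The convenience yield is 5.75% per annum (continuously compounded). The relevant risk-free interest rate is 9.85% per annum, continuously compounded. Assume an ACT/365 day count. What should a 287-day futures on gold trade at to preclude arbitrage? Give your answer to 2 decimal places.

Net carry = r + u − y = 0.0985 + 0.0457 − 0.0575 = 0.0867
F = S·e^((r+u−y)T) = 1564.13 · e^(0.0867 × 287/365) = 1564.13 · e^0.06817233
= 1564.13 × 1.07054978 = £1,674.48 per troy ounce

£1,674.48 per troy ounce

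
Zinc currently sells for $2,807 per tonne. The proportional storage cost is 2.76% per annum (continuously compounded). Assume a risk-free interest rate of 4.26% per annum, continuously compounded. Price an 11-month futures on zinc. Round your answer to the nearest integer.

$2,994 per tonne

Net carry = r + u − y = 0.0426 + 0.0276 − 0.0000 = 0.0702
F = S·e^((r+u−y)T) = 2807 · e^(0.0702 × 11/12) = 2807 · e^0.064350
= 2807 × 1.066466 = $2,994 per tonne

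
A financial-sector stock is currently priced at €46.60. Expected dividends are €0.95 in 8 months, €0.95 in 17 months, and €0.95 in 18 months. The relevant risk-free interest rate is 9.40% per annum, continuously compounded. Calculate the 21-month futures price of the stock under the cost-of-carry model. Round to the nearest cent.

PV(dividends) I = 0.95·e^(−0.0940·8/12) + 0.95·e^(−0.0940·17/12) + 0.95·e^(−0.0940·18/12)
I = 0.8923 + 0.8316 + 0.8251 = 2.5490
F = (S − I)·e^(rT) = (46.60 − 2.5490) · e^(0.0940·21/12)
= 44.0510 · e^0.164500 = 44.0510 × 1.178804 = €51.93

€51.93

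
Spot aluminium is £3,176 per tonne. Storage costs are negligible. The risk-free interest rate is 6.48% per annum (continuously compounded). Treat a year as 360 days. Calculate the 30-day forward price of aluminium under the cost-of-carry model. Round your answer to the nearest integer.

F = S·e^(rT) = 3176 · e^(0.0648 × 30/360) = 3176 · e^0.005400
= 3176 × 1.005415 = £3,193 per tonne

£3,193 per tonne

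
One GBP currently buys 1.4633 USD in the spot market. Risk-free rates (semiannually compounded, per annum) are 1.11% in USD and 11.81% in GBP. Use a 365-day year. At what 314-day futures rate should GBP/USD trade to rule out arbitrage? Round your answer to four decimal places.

By covered interest parity, F = S · (1+r_USD/2)^(2T) / (1+r_GBP/2)^(2T)
= 1.4633 × 1.009568 / 1.103748 = 1.4633 × 0.914673
F = 1.3384 USD per GBP

1.3384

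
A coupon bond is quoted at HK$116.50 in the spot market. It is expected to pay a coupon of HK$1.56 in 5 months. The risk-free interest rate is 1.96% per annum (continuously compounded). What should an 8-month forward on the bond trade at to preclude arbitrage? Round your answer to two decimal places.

PV(coupons) I = 1.56·e^(−0.0196·5/12)
I = 1.5473
F = (S − I)·e^(rT) = (116.50 − 1.5473) · e^(0.0196·8/12)
= 114.9527 · e^0.013067 = 114.9527 × 1.013153 = HK$116.46

HK$116.46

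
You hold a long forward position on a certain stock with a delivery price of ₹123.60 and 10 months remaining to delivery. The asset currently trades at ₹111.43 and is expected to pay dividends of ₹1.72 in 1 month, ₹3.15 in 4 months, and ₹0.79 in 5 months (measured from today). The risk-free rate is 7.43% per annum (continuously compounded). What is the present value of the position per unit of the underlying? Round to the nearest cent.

-₹10.30

PV(remaining dividends) I = 1.72·e^(−0.0743·1/12) + 3.15·e^(−0.0743·4/12) + 0.79·e^(−0.0743·5/12) = 5.5482
Current forward F = (S − I)·e^(rT) = (111.43 − 5.5482)·e^(0.0743·10/12) = 105.8818 × 1.063874 = 112.6449
Value (long) = (F − K)·e^(−rT) = (112.6449 − 123.60) × 0.939961 = -10.2974
Value = -₹10.30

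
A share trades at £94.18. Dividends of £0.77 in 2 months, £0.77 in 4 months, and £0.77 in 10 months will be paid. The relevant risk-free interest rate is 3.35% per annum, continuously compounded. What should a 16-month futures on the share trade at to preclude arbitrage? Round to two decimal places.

£96.10

PV(dividends) I = 0.77·e^(−0.0335·2/12) + 0.77·e^(−0.0335·4/12) + 0.77·e^(−0.0335·10/12)
I = 0.7657 + 0.7614 + 0.7488 = 2.2759
F = (S − I)·e^(rT) = (94.18 − 2.2759) · e^(0.0335·16/12)
= 91.9041 · e^0.044667 = 91.9041 × 1.045680 = £96.10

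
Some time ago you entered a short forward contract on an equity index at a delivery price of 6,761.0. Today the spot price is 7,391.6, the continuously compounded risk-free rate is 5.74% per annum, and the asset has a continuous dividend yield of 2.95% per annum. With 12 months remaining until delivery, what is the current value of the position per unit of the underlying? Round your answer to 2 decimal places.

-792.89

Current fair forward for the remaining 12 months: F = S·e^((r − q)·T), (r − q) = 0.0574 − 0.0295 = 0.0279
F = 7391.6 · e^(0.0279 × 12/12) = 7391.6 × 1.02829285 = 7600.7294
Value of long forward = (F − K)·e^(−rT) = (7600.7294 − 6761.0) · e^(−0.0574·12/12)
= 839.7294 × 0.94421631 = 792.89
Short position value = −(long value) = -792.89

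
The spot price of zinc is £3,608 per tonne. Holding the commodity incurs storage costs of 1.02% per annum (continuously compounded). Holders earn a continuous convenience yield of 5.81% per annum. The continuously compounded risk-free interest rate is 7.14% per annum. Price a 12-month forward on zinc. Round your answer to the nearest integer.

£3,694 per tonne

Net carry = r + u − y = 0.0714 + 0.0102 − 0.0581 = 0.0235
F = S·e^((r+u−y)T) = 3608 · e^(0.0235 × 12/12) = 3608 · e^0.023500
= 3608 × 1.023778 = £3,694 per tonne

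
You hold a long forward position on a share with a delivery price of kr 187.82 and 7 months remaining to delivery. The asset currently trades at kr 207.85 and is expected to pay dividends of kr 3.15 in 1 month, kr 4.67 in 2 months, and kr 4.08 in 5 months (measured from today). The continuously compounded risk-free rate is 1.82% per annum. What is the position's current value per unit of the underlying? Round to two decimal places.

PV(remaining dividends) I = 3.15·e^(−0.0182·1/12) + 4.67·e^(−0.0182·2/12) + 4.08·e^(−0.0182·5/12) = 11.8503
Current forward F = (S − I)·e^(rT) = (207.85 − 11.8503)·e^(0.0182·7/12) = 195.9997 × 1.010673 = 198.0916
Value (long) = (F − K)·e^(−rT) = (198.0916 − 187.82) × 0.989439 = 10.1631
Value = kr 10.16

kr 10.16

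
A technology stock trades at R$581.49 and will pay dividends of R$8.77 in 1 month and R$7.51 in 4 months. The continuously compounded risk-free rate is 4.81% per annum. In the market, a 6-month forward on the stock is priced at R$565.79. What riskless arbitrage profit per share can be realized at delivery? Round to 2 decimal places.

PV(dividends) I = 8.77·e^(−0.0481·1/12) + 7.51·e^(−0.0481·4/12) = 16.1255
Fair forward F* = (S − I)·e^(rT) = (581.49 − 16.1255)·e^0.024050 = 565.3645 × 1.024342 = 579.1266
Market R$565.79 < fair 579.1266: forward underpriced → reverse cash-and-carry (short the stock, invest proceeds at r, pay the dividends, go long the forward).
Profit at T = |F_mkt − F*| = |565.79 − 579.1266| = R$13.34 per share

R$13.34 per share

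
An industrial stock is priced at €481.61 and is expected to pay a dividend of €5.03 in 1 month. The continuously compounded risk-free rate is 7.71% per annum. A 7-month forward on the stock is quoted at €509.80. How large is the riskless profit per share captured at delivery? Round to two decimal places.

PV(dividends) I = 5.03·e^(−0.0771·1/12) = 4.9978
Fair forward F* = (S − I)·e^(rT) = (481.61 − 4.9978)·e^0.044975 = 476.6122 × 1.046002 = 498.5373
Market €509.80 > fair 498.5373: forward overpriced → cash-and-carry (borrow at r, buy the stock and collect the dividends, short the forward).
Profit at T = |F_mkt − F*| = |509.80 − 498.5373| = €11.26 per share

€11.26 per share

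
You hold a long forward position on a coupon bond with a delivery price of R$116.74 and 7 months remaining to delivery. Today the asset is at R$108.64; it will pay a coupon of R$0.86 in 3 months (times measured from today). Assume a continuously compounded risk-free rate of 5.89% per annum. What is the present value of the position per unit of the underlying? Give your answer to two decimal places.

PV(remaining coupons) I = 0.86·e^(−0.0589·3/12) = 0.8474
Current forward F = (S − I)·e^(rT) = (108.64 − 0.8474)·e^(0.0589·7/12) = 107.7926 × 1.034955 = 111.5605
Value (long) = (F − K)·e^(−rT) = (111.5605 − 116.74) × 0.966225 = -5.0046
Value = -R$5.00

-R$5.00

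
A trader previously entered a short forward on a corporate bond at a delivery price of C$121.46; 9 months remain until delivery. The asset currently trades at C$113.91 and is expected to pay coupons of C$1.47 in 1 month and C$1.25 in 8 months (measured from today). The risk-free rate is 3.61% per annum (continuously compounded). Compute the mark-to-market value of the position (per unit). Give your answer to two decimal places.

PV(remaining coupons) I = 1.47·e^(−0.0361·1/12) + 1.25·e^(−0.0361·8/12) = 2.6859
Current forward F = (S − I)·e^(rT) = (113.91 − 2.6859)·e^(0.0361·9/12) = 111.2241 × 1.027445 = 114.2766
Value (long) = (F − K)·e^(−rT) = (114.2766 − 121.46) × 0.973288 = -6.9915
Short position value = −(long value) = C$6.99

C$6.99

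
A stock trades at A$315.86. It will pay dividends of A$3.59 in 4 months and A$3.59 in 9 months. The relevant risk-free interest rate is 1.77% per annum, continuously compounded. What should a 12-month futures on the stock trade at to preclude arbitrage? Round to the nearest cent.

PV(dividends) I = 3.59·e^(−0.0177·4/12) + 3.59·e^(−0.0177·9/12)
I = 3.5689 + 3.5427 = 7.1116
F = (S − I)·e^(rT) = (315.86 − 7.1116) · e^(0.0177·12/12)
= 308.7484 · e^0.017700 = 308.7484 × 1.017858 = A$314.26

A$314.26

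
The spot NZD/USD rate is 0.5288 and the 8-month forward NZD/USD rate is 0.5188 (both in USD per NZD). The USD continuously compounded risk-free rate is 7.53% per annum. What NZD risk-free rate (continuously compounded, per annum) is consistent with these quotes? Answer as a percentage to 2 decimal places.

F = S·e^((r_USD − r_NZD)T) ⇒ r_NZD = r_USD − ln(F/S)/T
ln(0.5188/0.5288) = -0.019092; /(8/12) = -0.028638
r_NZD = 0.0753 + 0.028638 = 0.103938
r_NZD = 10.39%

10.39%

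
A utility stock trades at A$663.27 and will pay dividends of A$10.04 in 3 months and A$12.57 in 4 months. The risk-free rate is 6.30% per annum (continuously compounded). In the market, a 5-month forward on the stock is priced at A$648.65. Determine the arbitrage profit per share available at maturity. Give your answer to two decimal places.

A$9.48 per share

PV(dividends) I = 10.04·e^(−0.0630·3/12) + 12.57·e^(−0.0630·4/12) = 22.1919
Fair forward F* = (S − I)·e^(rT) = (663.27 − 22.1919)·e^0.026250 = 641.0781 × 1.026598 = 658.1295
Market A$648.65 < fair 658.1295: forward underpriced → reverse cash-and-carry (short the stock, invest proceeds at r, pay the dividends, go long the forward).
Profit at T = |F_mkt − F*| = |648.65 − 658.1295| = A$9.48 per share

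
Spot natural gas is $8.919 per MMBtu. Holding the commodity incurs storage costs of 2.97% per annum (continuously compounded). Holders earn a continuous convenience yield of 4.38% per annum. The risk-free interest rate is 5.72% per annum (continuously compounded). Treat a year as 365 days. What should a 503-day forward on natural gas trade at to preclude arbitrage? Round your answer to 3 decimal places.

Net carry = r + u − y = 0.0572 + 0.0297 − 0.0438 = 0.0431
F = S·e^((r+u−y)T) = 8.919 · e^(0.0431 × 503/365) = 8.919 · e^0.059395
= 8.919 × 1.061194 = $9.465 per MMBtu

$9.465 per MMBtu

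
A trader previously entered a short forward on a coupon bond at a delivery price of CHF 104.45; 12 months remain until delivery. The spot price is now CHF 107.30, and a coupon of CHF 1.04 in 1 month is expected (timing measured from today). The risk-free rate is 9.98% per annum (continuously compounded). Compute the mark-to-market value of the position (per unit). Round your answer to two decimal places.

-CHF 11.74

PV(remaining coupons) I = 1.04·e^(−0.0998·1/12) = 1.0314
Current forward F = (S − I)·e^(rT) = (107.30 − 1.0314)·e^(0.0998·12/12) = 106.2686 × 1.104950 = 117.4215
Value (long) = (F − K)·e^(−rT) = (117.4215 − 104.45) × 0.905018 = 11.7394
Short position value = −(long value) = -CHF 11.74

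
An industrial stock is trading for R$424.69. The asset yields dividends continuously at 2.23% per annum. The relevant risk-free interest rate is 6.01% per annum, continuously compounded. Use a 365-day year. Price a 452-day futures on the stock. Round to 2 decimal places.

R$445.04

F = S·e^((r − q)T) = 424.69 · e^((0.0601 − 0.0223) × 452/365)
= 424.69 · e^0.046810 = 424.69 × 1.047923
F = R$445.04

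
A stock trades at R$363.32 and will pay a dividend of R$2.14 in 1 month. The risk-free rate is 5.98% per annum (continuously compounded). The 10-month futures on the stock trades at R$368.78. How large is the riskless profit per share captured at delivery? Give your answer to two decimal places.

PV(dividends) I = 2.14·e^(−0.0598·1/12) = 2.1294
Fair futures F* = (S − I)·e^(rT) = (363.32 − 2.1294)·e^0.049833 = 361.1906 × 1.051096 = 379.6460
Market R$368.78 < fair 379.6460: forward underpriced → reverse cash-and-carry (short the stock, invest proceeds at r, pay the dividends, go long the forward).
Profit at T = |F_mkt − F*| = |368.78 − 379.6460| = R$10.87 per share

R$10.87 per share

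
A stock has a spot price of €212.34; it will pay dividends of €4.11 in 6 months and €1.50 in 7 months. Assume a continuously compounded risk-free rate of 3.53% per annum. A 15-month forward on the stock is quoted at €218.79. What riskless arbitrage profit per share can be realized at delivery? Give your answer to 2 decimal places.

PV(dividends) I = 4.11·e^(−0.0353·6/12) + 1.50·e^(−0.0353·7/12) = 5.5075
Fair forward F* = (S − I)·e^(rT) = (212.34 − 5.5075)·e^0.044125 = 206.8325 × 1.045113 = 216.1633
Market €218.79 > fair 216.1633: forward overpriced → cash-and-carry (borrow at r, buy the stock and collect the dividends, short the forward).
Profit at T = |F_mkt − F*| = |218.79 − 216.1633| = €2.63 per share

€2.63 per share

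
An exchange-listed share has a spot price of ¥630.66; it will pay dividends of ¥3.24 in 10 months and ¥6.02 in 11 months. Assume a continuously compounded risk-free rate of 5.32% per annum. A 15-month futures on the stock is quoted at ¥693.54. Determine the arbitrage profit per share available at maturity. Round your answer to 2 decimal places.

¥28.96 per share

PV(dividends) I = 3.24·e^(−0.0532·10/12) + 6.02·e^(−0.0532·11/12) = 8.8330
Fair futures F* = (S − I)·e^(rT) = (630.66 − 8.8330)·e^0.066500 = 621.8270 × 1.068761 = 664.5844
Market ¥693.54 > fair 664.5844: forward overpriced → cash-and-carry (borrow at r, buy the stock and collect the dividends, short the forward).
Profit at T = |F_mkt − F*| = |693.54 − 664.5844| = ¥28.96 per share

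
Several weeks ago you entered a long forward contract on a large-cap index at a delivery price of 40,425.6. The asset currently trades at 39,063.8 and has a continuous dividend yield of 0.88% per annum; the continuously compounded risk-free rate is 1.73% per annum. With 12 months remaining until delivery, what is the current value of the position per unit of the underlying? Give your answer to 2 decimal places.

-1010.71

Current fair forward for the remaining 12 months: F = S·e^((r − q)·T), (r − q) = 0.0173 − 0.0088 = 0.0085
F = 39063.8 · e^(0.0085 × 12/12) = 39063.8 × 1.00853623 = 39397.2576
Value of long forward = (F − K)·e^(−rT) = (39397.2576 − 40425.6) · e^(−0.0173·12/12)
= -1028.3424 × 0.98284879 = -1010.71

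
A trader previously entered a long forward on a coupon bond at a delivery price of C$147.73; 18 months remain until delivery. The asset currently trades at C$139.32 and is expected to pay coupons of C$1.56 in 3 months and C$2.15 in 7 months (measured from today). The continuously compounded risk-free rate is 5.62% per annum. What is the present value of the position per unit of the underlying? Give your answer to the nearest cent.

PV(remaining coupons) I = 1.56·e^(−0.0562·3/12) + 2.15·e^(−0.0562·7/12) = 3.6189
Current forward F = (S − I)·e^(rT) = (139.32 − 3.6189)·e^(0.0562·18/12) = 135.7011 × 1.087955 = 147.6367
Value (long) = (F − K)·e^(−rT) = (147.6367 − 147.73) × 0.919155 = -0.0858
Value = -C$0.09

-C$0.09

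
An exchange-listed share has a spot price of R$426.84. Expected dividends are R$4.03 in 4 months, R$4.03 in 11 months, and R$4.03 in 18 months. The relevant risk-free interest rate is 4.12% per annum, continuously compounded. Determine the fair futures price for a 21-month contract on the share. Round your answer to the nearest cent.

PV(dividends) I = 4.03·e^(−0.0412·4/12) + 4.03·e^(−0.0412·11/12) + 4.03·e^(−0.0412·18/12)
I = 3.9750 + 3.8806 + 3.7885 = 11.6441
F = (S − I)·e^(rT) = (426.84 − 11.6441) · e^(0.0412·21/12)
= 415.1959 · e^0.072100 = 415.1959 × 1.074763 = R$446.24

R$446.24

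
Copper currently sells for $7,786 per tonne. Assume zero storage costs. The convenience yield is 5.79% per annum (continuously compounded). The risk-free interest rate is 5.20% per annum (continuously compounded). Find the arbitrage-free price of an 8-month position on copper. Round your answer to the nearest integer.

Net carry = r + u − y = 0.0520 + 0.0000 − 0.0579 = -0.0059
F = S·e^((r+u−y)T) = 7786 · e^(-0.0059 × 8/12) = 7786 · e^-0.003933
= 7786 × 0.996075 = $7,755 per tonne

$7,755 per tonne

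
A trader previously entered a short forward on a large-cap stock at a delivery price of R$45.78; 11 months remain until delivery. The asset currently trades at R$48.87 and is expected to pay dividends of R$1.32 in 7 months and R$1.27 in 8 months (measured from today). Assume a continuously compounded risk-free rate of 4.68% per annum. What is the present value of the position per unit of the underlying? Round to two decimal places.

PV(remaining dividends) I = 1.32·e^(−0.0468·7/12) + 1.27·e^(−0.0468·8/12) = 2.5154
Current forward F = (S − I)·e^(rT) = (48.87 − 2.5154)·e^(0.0468·11/12) = 46.3546 × 1.043834 = 48.3865
Value (long) = (F − K)·e^(−rT) = (48.3865 − 45.78) × 0.958007 = 2.4970
Short position value = −(long value) = -R$2.50

-R$2.50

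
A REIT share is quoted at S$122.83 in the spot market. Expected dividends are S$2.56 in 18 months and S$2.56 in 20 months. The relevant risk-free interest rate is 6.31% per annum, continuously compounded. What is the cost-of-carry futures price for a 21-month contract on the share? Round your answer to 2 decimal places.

S$132.00

PV(dividends) I = 2.56·e^(−0.0631·18/12) + 2.56·e^(−0.0631·20/12)
I = 2.3288 + 2.3044 = 4.6332
F = (S − I)·e^(rT) = (122.83 − 4.6332) · e^(0.0631·21/12)
= 118.1968 · e^0.110425 = 118.1968 × 1.116753 = S$132.00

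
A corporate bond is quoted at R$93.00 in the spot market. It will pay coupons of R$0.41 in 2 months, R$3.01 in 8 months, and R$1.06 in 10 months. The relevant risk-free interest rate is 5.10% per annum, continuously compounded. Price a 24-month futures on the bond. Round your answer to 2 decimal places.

PV(coupons) I = 0.41·e^(−0.0510·2/12) + 3.01·e^(−0.0510·8/12) + 1.06·e^(−0.0510·10/12)
I = 0.4065 + 2.9094 + 1.0159 = 4.3318
F = (S − I)·e^(rT) = (93.00 − 4.3318) · e^(0.0510·24/12)
= 88.6682 · e^0.102000 = 88.6682 × 1.107383 = R$98.19

R$98.19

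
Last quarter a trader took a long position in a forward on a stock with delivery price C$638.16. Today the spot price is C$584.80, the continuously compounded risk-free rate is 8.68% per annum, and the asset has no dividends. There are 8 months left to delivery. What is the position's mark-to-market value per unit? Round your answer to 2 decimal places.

-C$17.48

Current fair forward for the remaining 8 months: F = S·e^(r·T), r = 0.0868
F = 584.80 · e^(0.0868 × 8/12) = 584.80 × 1.059574 = 619.6389
Value of long forward = (F − K)·e^(−rT) = (619.6389 − 638.16) · e^(−0.0868·8/12)
= -18.5211 × 0.943776 = -17.48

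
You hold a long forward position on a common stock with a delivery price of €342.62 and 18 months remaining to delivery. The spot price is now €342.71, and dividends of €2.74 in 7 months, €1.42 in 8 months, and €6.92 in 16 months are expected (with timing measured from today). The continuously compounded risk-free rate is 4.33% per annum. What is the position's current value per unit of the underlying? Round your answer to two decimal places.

€11.05

PV(remaining dividends) I = 2.74·e^(−0.0433·7/12) + 1.42·e^(−0.0433·8/12) + 6.92·e^(−0.0433·16/12) = 10.5831
Current forward F = (S − I)·e^(rT) = (342.71 − 10.5831)·e^(0.0433·18/12) = 332.1269 × 1.067106 = 354.4146
Value (long) = (F − K)·e^(−rT) = (354.4146 − 342.62) × 0.937114 = 11.0529
Value = €11.05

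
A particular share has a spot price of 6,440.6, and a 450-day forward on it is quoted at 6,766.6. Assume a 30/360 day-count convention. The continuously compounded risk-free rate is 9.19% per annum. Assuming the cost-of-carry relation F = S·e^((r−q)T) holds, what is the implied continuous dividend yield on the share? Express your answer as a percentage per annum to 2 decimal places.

5.24%

From F = S·e^((r−q)T): (r − q) = ln(F/S)/T
ln(6766.6/6440.6) = ln(1.050616) = 0.049377
(r − q) = 0.049377 / (450/360) = 0.039502
q = r − ln(F/S)/T = 0.0919 − 0.039502 = 0.052398
q = 5.24%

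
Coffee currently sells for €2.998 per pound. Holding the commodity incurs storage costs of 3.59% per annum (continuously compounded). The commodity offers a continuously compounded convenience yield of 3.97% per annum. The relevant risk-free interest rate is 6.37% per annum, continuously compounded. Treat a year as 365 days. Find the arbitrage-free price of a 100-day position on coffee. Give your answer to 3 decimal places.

Net carry = r + u − y = 0.0637 + 0.0359 − 0.0397 = 0.0599
F = S·e^((r+u−y)T) = 2.998 · e^(0.0599 × 100/365) = 2.998 · e^0.016411
= 2.998 × 1.016546 = €3.048 per pound

€3.048 per pound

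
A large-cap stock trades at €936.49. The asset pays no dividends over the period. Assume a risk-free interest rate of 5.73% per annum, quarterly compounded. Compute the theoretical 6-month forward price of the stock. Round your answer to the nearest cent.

€963.51

F = S · (1+r/4)^(4T)
= 936.49 × 1.028855
F = €963.51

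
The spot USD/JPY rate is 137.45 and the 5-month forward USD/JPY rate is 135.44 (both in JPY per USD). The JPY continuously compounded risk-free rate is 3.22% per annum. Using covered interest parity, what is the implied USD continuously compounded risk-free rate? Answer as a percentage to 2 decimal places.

F = S·e^((r_JPY − r_USD)T) ⇒ r_USD = r_JPY − ln(F/S)/T
ln(135.44/137.45) = -0.014731; /(5/12) = -0.035354
r_USD = 0.0322 + 0.035354 = 0.067554
r_USD = 6.76%

6.76%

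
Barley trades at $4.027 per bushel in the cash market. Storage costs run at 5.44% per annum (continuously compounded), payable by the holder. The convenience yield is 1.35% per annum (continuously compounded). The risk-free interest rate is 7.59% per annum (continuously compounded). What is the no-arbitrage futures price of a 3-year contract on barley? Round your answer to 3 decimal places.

$5.717 per bushel

Net carry = r + u − y = 0.0759 + 0.0544 − 0.0135 = 0.1168
F = S·e^((r+u−y)T) = 4.027 · e^(0.1168 × 3) = 4.027 · e^0.350400
= 4.027 × 1.419635 = $5.717 per bushel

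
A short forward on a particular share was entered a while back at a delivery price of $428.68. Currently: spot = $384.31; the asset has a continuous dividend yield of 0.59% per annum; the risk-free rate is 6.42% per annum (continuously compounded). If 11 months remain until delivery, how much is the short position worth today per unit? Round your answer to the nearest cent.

Current fair forward for the remaining 11 months: F = S·e^((r − q)·T), (r − q) = 0.0642 − 0.0059 = 0.0583
F = 384.31 · e^(0.0583 × 11/12) = 384.31 × 1.054895 = 405.4067
Value of long forward = (F − K)·e^(−rT) = (405.4067 − 428.68) · e^(−0.0642·11/12)
= -23.2733 × 0.942848 = -21.94
Short position value = −(long value) = $21.94

$21.94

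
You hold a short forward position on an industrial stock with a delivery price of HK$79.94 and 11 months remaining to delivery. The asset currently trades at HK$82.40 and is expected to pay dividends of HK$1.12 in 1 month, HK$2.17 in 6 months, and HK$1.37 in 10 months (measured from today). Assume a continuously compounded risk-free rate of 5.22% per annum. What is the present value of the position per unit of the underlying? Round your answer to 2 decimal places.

-HK$1.65

PV(remaining dividends) I = 1.12·e^(−0.0522·1/12) + 2.17·e^(−0.0522·6/12) + 1.37·e^(−0.0522·10/12) = 4.5409
Current forward F = (S − I)·e^(rT) = (82.40 − 4.5409)·e^(0.0522·11/12) = 77.8591 × 1.049013 = 81.6752
Value (long) = (F − K)·e^(−rT) = (81.6752 − 79.94) × 0.953277 = 1.6541
Short position value = −(long value) = -HK$1.65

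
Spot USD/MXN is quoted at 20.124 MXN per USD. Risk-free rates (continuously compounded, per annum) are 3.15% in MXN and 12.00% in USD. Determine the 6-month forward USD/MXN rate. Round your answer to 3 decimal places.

F = S·e^((r_MXN − r_USD)T) = 20.124 · e^((0.0315 − 0.1200) × 6/12)
= 20.124 · e^-0.044250 = 20.124 × 0.956715
F = 19.253 MXN per USD

19.253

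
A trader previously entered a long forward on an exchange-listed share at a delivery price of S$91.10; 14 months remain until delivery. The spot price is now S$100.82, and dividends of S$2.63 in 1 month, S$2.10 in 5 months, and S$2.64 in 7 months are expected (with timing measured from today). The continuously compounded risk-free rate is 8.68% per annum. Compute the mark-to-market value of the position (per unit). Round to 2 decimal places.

S$11.35

PV(remaining dividends) I = 2.63·e^(−0.0868·1/12) + 2.10·e^(−0.0868·5/12) + 2.64·e^(−0.0868·7/12) = 7.1461
Current forward F = (S − I)·e^(rT) = (100.82 − 7.1461)·e^(0.0868·14/12) = 93.6739 × 1.106572 = 103.6569
Value (long) = (F − K)·e^(−rT) = (103.6569 − 91.10) × 0.903692 = 11.3476
Value = S$11.35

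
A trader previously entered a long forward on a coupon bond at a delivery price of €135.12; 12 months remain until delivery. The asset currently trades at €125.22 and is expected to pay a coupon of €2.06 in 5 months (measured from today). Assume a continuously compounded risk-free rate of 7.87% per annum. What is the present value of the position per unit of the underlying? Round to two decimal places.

-€1.67

PV(remaining coupons) I = 2.06·e^(−0.0787·5/12) = 1.9935
Current forward F = (S − I)·e^(rT) = (125.22 − 1.9935)·e^(0.0787·12/12) = 123.2265 × 1.081880 = 133.3163
Value (long) = (F − K)·e^(−rT) = (133.3163 − 135.12) × 0.924317 = -1.6672
Value = -€1.67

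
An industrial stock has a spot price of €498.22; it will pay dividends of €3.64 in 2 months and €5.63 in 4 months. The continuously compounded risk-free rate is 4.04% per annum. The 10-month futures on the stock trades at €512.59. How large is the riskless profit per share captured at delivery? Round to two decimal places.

PV(dividends) I = 3.64·e^(−0.0404·2/12) + 5.63·e^(−0.0404·4/12) = 9.1703
Fair futures F* = (S − I)·e^(rT) = (498.22 − 9.1703)·e^0.033667 = 489.0497 × 1.034240 = 505.7948
Market €512.59 > fair 505.7948: forward overpriced → cash-and-carry (borrow at r, buy the stock and collect the dividends, short the forward).
Profit at T = |F_mkt − F*| = |512.59 − 505.7948| = €6.80 per share

€6.80 per share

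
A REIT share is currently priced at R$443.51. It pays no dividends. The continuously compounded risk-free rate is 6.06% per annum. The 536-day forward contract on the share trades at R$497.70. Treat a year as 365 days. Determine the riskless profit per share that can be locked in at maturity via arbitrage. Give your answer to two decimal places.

Fair forward: F* = S·e^(carry·T), with carry = r = 0.0606
F* = 443.51 · e^(0.0606 × 536/365) = 443.51 · e^0.088991 = 443.51 × 1.093071 = R$484.7879
Market R$497.70 > fair R$484.7879: forward overpriced → cash-and-carry (buy spot, short the forward).
At maturity, profit = |F_mkt − F*| = |497.70 − 484.7879| = R$12.91 per share

R$12.91 per share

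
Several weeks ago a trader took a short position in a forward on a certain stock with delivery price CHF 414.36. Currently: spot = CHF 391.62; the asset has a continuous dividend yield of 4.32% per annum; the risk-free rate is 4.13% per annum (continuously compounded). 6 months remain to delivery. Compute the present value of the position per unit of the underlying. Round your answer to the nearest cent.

Current fair forward for the remaining 6 months: F = S·e^((r − q)·T), (r − q) = 0.0413 − 0.0432 = -0.0019
F = 391.62 · e^(-0.0019 × 6/12) = 391.62 × 0.999050 = 391.2480
Value of long forward = (F − K)·e^(−rT) = (391.2480 − 414.36) · e^(−0.0413·6/12)
= -23.1120 × 0.979562 = -22.64
Short position value = −(long value) = CHF 22.64

CHF 22.64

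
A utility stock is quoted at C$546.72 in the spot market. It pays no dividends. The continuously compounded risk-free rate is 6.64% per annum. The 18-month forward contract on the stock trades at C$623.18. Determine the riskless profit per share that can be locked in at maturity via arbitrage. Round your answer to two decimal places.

Fair forward: F* = S·e^(carry·T), with carry = r = 0.0664
F* = 546.72 · e^(0.0664 × 18/12) = 546.72 · e^0.099600 = 546.72 × 1.104729 = C$603.9774
Market C$623.18 > fair C$603.9774: forward overpriced → cash-and-carry (buy spot, short the forward).
At maturity, profit = |F_mkt − F*| = |623.18 − 603.9774| = C$19.20 per share

C$19.20 per share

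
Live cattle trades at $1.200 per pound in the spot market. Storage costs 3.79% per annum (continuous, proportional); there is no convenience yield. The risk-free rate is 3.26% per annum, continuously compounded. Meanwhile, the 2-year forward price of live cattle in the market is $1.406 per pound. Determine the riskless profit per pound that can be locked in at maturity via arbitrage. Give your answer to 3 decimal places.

$0.024 per pound

Fair forward: F* = S·e^(carry·T), with carry = (r + u) = 0.0326 + 0.0379 = 0.0705
F* = 1.200 · e^(0.0705 × 2) = 1.200 · e^0.141000 = 1.200 × 1.151425 = $1.3817
Market $1.406 > fair $1.3817: forward overpriced → cash-and-carry (buy spot, short the forward).
At maturity, profit = |F_mkt − F*| = |1.406 − 1.3817| = $0.024 per pound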